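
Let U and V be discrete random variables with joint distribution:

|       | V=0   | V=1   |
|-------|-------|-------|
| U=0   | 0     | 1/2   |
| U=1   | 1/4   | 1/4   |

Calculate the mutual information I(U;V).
Marginal P(U) (row sums):
  P(U=0) = 0 + 1/2 = 1/2
  P(U=1) = 1/4 + 1/4 = 1/2
Marginal P(V) (column sums):
  P(V=0) = 0 + 1/4 = 1/4
  P(V=1) = 1/2 + 1/4 = 3/4

H(U) = -[(1/2)·log₂(1/2) + (1/2)·log₂(1/2)]
  = 0.5000 + 0.5000
  = 1.0000 bits
H(V) = -[(1/4)·log₂(1/4) + (3/4)·log₂(3/4)]
  = 0.5000 + 0.3113
  = 0.8113 bits
H(U,V) = -[(1/2)·log₂(1/2) + (1/4)·log₂(1/4) + (1/4)·log₂(1/4)]
  = 0.5000 + 0.5000 + 0.5000
  = 1.5000 bits

I(U;V) = H(U) + H(V) - H(U,V)
  = 1.0000 + 0.8113 - 1.5000
  = 0.3113 bits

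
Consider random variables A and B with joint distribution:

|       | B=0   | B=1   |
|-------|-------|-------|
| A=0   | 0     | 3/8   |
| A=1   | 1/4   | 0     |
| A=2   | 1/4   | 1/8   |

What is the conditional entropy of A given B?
Marginal P(B) (column sums):
  P(B=0) = 0 + 1/4 + 1/4 = 1/2
  P(B=1) = 3/8 + 0 + 1/8 = 1/2

H(A|B) = -Σ P(A,B)·log₂ P(A|B), where P(A|B) = P(A,B) / P(B)
  (cells with P(A,B) = 0 contribute 0)
  (A=0,B=1): P(A|B) = (3/8)/(1/2) = 3/4;  -(3/8)·log₂(3/4) = 0.1556
  (A=1,B=0): P(A|B) = (1/4)/(1/2) = 1/2;  -(1/4)·log₂(1/2) = 0.2500
  (A=2,B=0): P(A|B) = (1/4)/(1/2) = 1/2;  -(1/4)·log₂(1/2) = 0.2500
  (A=2,B=1): P(A|B) = (1/8)/(1/2) = 1/4;  -(1/8)·log₂(1/4) = 0.2500
H(A|B) = 0.1556 + 0.2500 + 0.2500 + 0.2500
  = 0.9056 bits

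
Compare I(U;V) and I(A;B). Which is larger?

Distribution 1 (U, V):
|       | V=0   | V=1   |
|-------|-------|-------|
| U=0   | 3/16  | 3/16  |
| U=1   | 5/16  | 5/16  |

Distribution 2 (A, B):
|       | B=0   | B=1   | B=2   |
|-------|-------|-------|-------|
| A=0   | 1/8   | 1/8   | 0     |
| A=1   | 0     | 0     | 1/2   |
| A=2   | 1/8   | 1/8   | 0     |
Distribution 1 (U, V):
Marginal P(U) (row sums):
  P(U=0) = 3/16 + 3/16 = 3/8
  P(U=1) = 5/16 + 5/16 = 5/8
Marginal P(V) (column sums):
  P(V=0) = 3/16 + 5/16 = 1/2
  P(V=1) = 3/16 + 5/16 = 1/2

H(U) = -[(3/8)·log₂(3/8) + (5/8)·log₂(5/8)]
  = 0.5306 + 0.4238
  = 0.9544 bits
H(V) = -[(1/2)·log₂(1/2) + (1/2)·log₂(1/2)]
  = 0.5000 + 0.5000
  = 1.0000 bits
H(U,V) = -[(3/16)·log₂(3/16) + (3/16)·log₂(3/16) + (5/16)·log₂(5/16) + (5/16)·log₂(5/16)]
  = 0.4528 + 0.4528 + 0.5244 + 0.5244
  = 1.9544 bits

I(U;V) = H(U) + H(V) - H(U,V)
  = 0.9544 + 1.0000 - 1.9544
  = 0.0000 bits

Distribution 2 (A, B):
Marginal P(A) (row sums):
  P(A=0) = 1/8 + 1/8 + 0 = 1/4
  P(A=1) = 0 + 0 + 1/2 = 1/2
  P(A=2) = 1/8 + 1/8 + 0 = 1/4
Marginal P(B) (column sums):
  P(B=0) = 1/8 + 0 + 1/8 = 1/4
  P(B=1) = 1/8 + 0 + 1/8 = 1/4
  P(B=2) = 0 + 1/2 + 0 = 1/2

H(A) = -[(1/4)·log₂(1/4) + (1/2)·log₂(1/2) + (1/4)·log₂(1/4)]
  = 0.5000 + 0.5000 + 0.5000
  = 1.5000 bits
H(B) = -[(1/4)·log₂(1/4) + (1/4)·log₂(1/4) + (1/2)·log₂(1/2)]
  = 0.5000 + 0.5000 + 0.5000
  = 1.5000 bits
H(A,B) = -[(1/8)·log₂(1/8) + (1/8)·log₂(1/8) + (1/2)·log₂(1/2) + (1/8)·log₂(1/8) + (1/8)·log₂(1/8)]
  = 0.3750 + 0.3750 + 0.5000 + 0.3750 + 0.3750
  = 2.0000 bits

I(A;B) = H(A) + H(B) - H(A,B)
  = 1.5000 + 1.5000 - 2.0000
  = 1.0000 bits

I(A;B) = 1.0000 bits > I(U;V) = 0.0000 bits, so (A, B) has the higher mutual information (stronger dependence).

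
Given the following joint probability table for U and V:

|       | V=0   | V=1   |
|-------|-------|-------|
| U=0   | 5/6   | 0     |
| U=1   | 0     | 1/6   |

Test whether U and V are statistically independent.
Marginal P(U) (row sums):
  P(U=0) = 5/6 + 0 = 5/6
  P(U=1) = 0 + 1/6 = 1/6
Marginal P(V) (column sums):
  P(V=0) = 5/6 + 0 = 5/6
  P(V=1) = 0 + 1/6 = 1/6

U and V are independent iff P(U=i,V=j) = P(U=i)·P(V=j) for every cell.
  P(U=0)·P(V=0) = 5/6 × 5/6 = 25/36, but P(U=0,V=0) = 5/6 ✗

No, U and V are not independent. Quantitatively, I(U;V) > 0:

H(U) = -[(5/6)·log₂(5/6) + (1/6)·log₂(1/6)]
  = 0.2192 + 0.4308
  = 0.6500 bits
H(V) = -[(5/6)·log₂(5/6) + (1/6)·log₂(1/6)]
  = 0.2192 + 0.4308
  = 0.6500 bits
H(U,V) = -[(5/6)·log₂(5/6) + (1/6)·log₂(1/6)]
  = 0.2192 + 0.4308
  = 0.6500 bits
I(U;V) = H(U) + H(V) - H(U,V) = 0.6500 + 0.6500 - 0.6500 = 0.6500 bits > 0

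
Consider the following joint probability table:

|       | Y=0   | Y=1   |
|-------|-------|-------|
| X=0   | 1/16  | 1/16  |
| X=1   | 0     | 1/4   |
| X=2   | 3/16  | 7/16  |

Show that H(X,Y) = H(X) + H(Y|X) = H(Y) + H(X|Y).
Marginal P(X) (row sums):
  P(X=0) = 1/16 + 1/16 = 1/8
  P(X=1) = 0 + 1/4 = 1/4
  P(X=2) = 3/16 + 7/16 = 5/8
Marginal P(Y) (column sums):
  P(Y=0) = 1/16 + 0 + 3/16 = 1/4
  P(Y=1) = 1/16 + 1/4 + 7/16 = 3/4

Decomposition 1: H(X) + H(Y|X)
H(X) = -[(1/8)·log₂(1/8) + (1/4)·log₂(1/4) + (5/8)·log₂(5/8)]
  = 0.3750 + 0.5000 + 0.4238
  = 1.2988 bits
H(Y|X) = -Σ P(X,Y)·log₂ P(Y|X), where P(Y|X) = P(X,Y) / P(X)
  (cells with P(X,Y) = 0 contribute 0)
  (X=0,Y=0): P(Y|X) = (1/16)/(1/8) = 1/2;  -(1/16)·log₂(1/2) = 0.0625
  (X=0,Y=1): P(Y|X) = (1/16)/(1/8) = 1/2;  -(1/16)·log₂(1/2) = 0.0625
  (X=1,Y=1): P(Y|X) = (1/4)/(1/4) = 1;  -(1/4)·log₂(1) = 0.0000
  (X=2,Y=0): P(Y|X) = (3/16)/(5/8) = 3/10;  -(3/16)·log₂(3/10) = 0.3257
  (X=2,Y=1): P(Y|X) = (7/16)/(5/8) = 7/10;  -(7/16)·log₂(7/10) = 0.2251
H(Y|X) = 0.0625 + 0.0625 + 0.0000 + 0.3257 + 0.2251
  = 0.6758 bits
H(X) + H(Y|X) = 1.2988 + 0.6758 = 1.9746 bits

Decomposition 2: H(Y) + H(X|Y)
H(Y) = -[(1/4)·log₂(1/4) + (3/4)·log₂(3/4)]
  = 0.5000 + 0.3113
  = 0.8113 bits
H(X|Y) = -Σ P(X,Y)·log₂ P(X|Y), where P(X|Y) = P(X,Y) / P(Y)
  (cells with P(X,Y) = 0 contribute 0)
  (X=0,Y=0): P(X|Y) = (1/16)/(1/4) = 1/4;  -(1/16)·log₂(1/4) = 0.1250
  (X=0,Y=1): P(X|Y) = (1/16)/(3/4) = 1/12;  -(1/16)·log₂(1/12) = 0.2241
  (X=1,Y=1): P(X|Y) = (1/4)/(3/4) = 1/3;  -(1/4)·log₂(1/3) = 0.3962
  (X=2,Y=0): P(X|Y) = (3/16)/(1/4) = 3/4;  -(3/16)·log₂(3/4) = 0.0778
  (X=2,Y=1): P(X|Y) = (7/16)/(3/4) = 7/12;  -(7/16)·log₂(7/12) = 0.3402
H(X|Y) = 0.1250 + 0.2241 + 0.3962 + 0.0778 + 0.3402
  = 1.1633 bits
H(Y) + H(X|Y) = 0.8113 + 1.1633 = 1.9746 bits

Direct computation of the joint entropy:
H(X,Y) = -[(1/16)·log₂(1/16) + (1/16)·log₂(1/16) + (1/4)·log₂(1/4) + (3/16)·log₂(3/16) + (7/16)·log₂(7/16)]
  = 0.2500 + 0.2500 + 0.5000 + 0.4528 + 0.5218
  = 1.9746 bits

All three agree: H(X,Y) = 1.9746 bits ✓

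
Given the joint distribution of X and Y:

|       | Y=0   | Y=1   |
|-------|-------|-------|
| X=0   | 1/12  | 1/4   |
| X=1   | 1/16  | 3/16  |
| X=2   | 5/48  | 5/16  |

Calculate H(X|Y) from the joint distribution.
Marginal P(Y) (column sums):
  P(Y=0) = 1/12 + 1/16 + 5/48 = 1/4
  P(Y=1) = 1/4 + 3/16 + 5/16 = 3/4

H(X|Y) = -Σ P(X,Y)·log₂ P(X|Y), where P(X|Y) = P(X,Y) / P(Y)
  (X=0,Y=0): P(X|Y) = (1/12)/(1/4) = 1/3;  -(1/12)·log₂(1/3) = 0.1321
  (X=0,Y=1): P(X|Y) = (1/4)/(3/4) = 1/3;  -(1/4)·log₂(1/3) = 0.3962
  (X=1,Y=0): P(X|Y) = (1/16)/(1/4) = 1/4;  -(1/16)·log₂(1/4) = 0.1250
  (X=1,Y=1): P(X|Y) = (3/16)/(3/4) = 1/4;  -(3/16)·log₂(1/4) = 0.3750
  (X=2,Y=0): P(X|Y) = (5/48)/(1/4) = 5/12;  -(5/48)·log₂(5/12) = 0.1316
  (X=2,Y=1): P(X|Y) = (5/16)/(3/4) = 5/12;  -(5/16)·log₂(5/12) = 0.3947
H(X|Y) = 0.1321 + 0.3962 + 0.1250 + 0.3750 + 0.1316 + 0.3947
  = 1.5546 bits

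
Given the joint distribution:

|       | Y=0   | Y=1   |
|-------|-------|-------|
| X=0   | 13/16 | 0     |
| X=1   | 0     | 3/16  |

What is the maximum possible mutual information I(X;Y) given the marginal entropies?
The upper bound on mutual information is I(X;Y) ≤ min(H(X), H(Y)).

Marginal P(X) (row sums):
  P(X=0) = 13/16 + 0 = 13/16
  P(X=1) = 0 + 3/16 = 3/16
Marginal P(Y) (column sums):
  P(Y=0) = 13/16 + 0 = 13/16
  P(Y=1) = 0 + 3/16 = 3/16

H(X) = -[(13/16)·log₂(13/16) + (3/16)·log₂(3/16)]
  = 0.2434 + 0.4528
  = 0.6962 bits
H(Y) = -[(13/16)·log₂(13/16) + (3/16)·log₂(3/16)]
  = 0.2434 + 0.4528
  = 0.6962 bits

Maximum possible I(X;Y) = min(0.6962, 0.6962) = 0.6962 bits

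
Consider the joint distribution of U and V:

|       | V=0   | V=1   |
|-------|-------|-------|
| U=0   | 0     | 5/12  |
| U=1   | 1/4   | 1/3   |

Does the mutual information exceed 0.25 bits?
Marginal P(U) (row sums):
  P(U=0) = 0 + 5/12 = 5/12
  P(U=1) = 1/4 + 1/3 = 7/12
Marginal P(V) (column sums):
  P(V=0) = 0 + 1/4 = 1/4
  P(V=1) = 5/12 + 1/3 = 3/4

H(U) = -[(5/12)·log₂(5/12) + (7/12)·log₂(7/12)]
  = 0.5263 + 0.4536
  = 0.9799 bits
H(V) = -[(1/4)·log₂(1/4) + (3/4)·log₂(3/4)]
  = 0.5000 + 0.3113
  = 0.8113 bits
H(U,V) = -[(5/12)·log₂(5/12) + (1/4)·log₂(1/4) + (1/3)·log₂(1/3)]
  = 0.5263 + 0.5000 + 0.5283
  = 1.5546 bits

I(U;V) = H(U) + H(V) - H(U,V)
  = 0.9799 + 0.8113 - 1.5546
  = 0.2366 bits

No. I(U;V) = 0.2366 bits, which is ≤ 0.25 bits.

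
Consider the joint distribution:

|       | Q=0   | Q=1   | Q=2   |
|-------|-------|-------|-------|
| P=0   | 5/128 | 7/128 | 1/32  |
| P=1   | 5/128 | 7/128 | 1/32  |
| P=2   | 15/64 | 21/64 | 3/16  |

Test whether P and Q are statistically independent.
Marginal P(P) (row sums):
  P(P=0) = 5/128 + 7/128 + 1/32 = 1/8
  P(P=1) = 5/128 + 7/128 + 1/32 = 1/8
  P(P=2) = 15/64 + 21/64 + 3/16 = 3/4
Marginal P(Q) (column sums):
  P(Q=0) = 5/128 + 5/128 + 15/64 = 5/16
  P(Q=1) = 7/128 + 7/128 + 21/64 = 7/16
  P(Q=2) = 1/32 + 1/32 + 3/16 = 1/4

P and Q are independent iff P(P=i,Q=j) = P(P=i)·P(Q=j) for every cell.
  P(P=0)·P(Q=0) = 1/8 × 5/16 = 5/128 = P(P=0,Q=0) ✓
  P(P=0)·P(Q=1) = 1/8 × 7/16 = 7/128 = P(P=0,Q=1) ✓
  P(P=0)·P(Q=2) = 1/8 × 1/4 = 1/32 = P(P=0,Q=2) ✓
  P(P=1)·P(Q=0) = 1/8 × 5/16 = 5/128 = P(P=1,Q=0) ✓
  P(P=1)·P(Q=1) = 1/8 × 7/16 = 7/128 = P(P=1,Q=1) ✓
  P(P=1)·P(Q=2) = 1/8 × 1/4 = 1/32 = P(P=1,Q=2) ✓
  P(P=2)·P(Q=0) = 3/4 × 5/16 = 15/64 = P(P=2,Q=0) ✓
  P(P=2)·P(Q=1) = 3/4 × 7/16 = 21/64 = P(P=2,Q=1) ✓
  P(P=2)·P(Q=2) = 3/4 × 1/4 = 3/16 = P(P=2,Q=2) ✓

Yes, P and Q are independent: every cell factors, so I(P;Q) = 0 bits.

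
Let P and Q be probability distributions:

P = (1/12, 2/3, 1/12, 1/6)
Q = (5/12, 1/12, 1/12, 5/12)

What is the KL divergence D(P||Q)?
D(P||Q) = Σ P(i) log₂(P(i)/Q(i))
  i=0: (1/12) × log₂((1/12)/(5/12)) = (1/12) × log₂(1/5) = -0.1935
  i=1: (2/3) × log₂((2/3)/(1/12)) = (2/3) × log₂(8) = 2.0000
  i=2: (1/12) × log₂((1/12)/(1/12)) = (1/12) × log₂(1) = 0.0000
  i=3: (1/6) × log₂((1/6)/(5/12)) = (1/6) × log₂(2/5) = -0.2203
D(P||Q) = -0.1935 + 2.0000 + 0.0000 - 0.2203
  = 1.5862 bits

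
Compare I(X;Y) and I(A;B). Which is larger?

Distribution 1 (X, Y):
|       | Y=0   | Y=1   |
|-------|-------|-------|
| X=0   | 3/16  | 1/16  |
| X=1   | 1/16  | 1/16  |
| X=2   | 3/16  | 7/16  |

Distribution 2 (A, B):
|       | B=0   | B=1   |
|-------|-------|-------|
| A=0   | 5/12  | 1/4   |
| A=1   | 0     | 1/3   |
Distribution 1 (X, Y):
Marginal P(X) (row sums):
  P(X=0) = 3/16 + 1/16 = 1/4
  P(X=1) = 1/16 + 1/16 = 1/8
  P(X=2) = 3/16 + 7/16 = 5/8
Marginal P(Y) (column sums):
  P(Y=0) = 3/16 + 1/16 + 3/16 = 7/16
  P(Y=1) = 1/16 + 1/16 + 7/16 = 9/16

H(X) = -[(1/4)·log₂(1/4) + (1/8)·log₂(1/8) + (5/8)·log₂(5/8)]
  = 0.5000 + 0.3750 + 0.4238
  = 1.2988 bits
H(Y) = -[(7/16)·log₂(7/16) + (9/16)·log₂(9/16)]
  = 0.5218 + 0.4669
  = 0.9887 bits
H(X,Y) = -[(3/16)·log₂(3/16) + (1/16)·log₂(1/16) + (1/16)·log₂(1/16) + (1/16)·log₂(1/16) + (3/16)·log₂(3/16) + (7/16)·log₂(7/16)]
  = 0.4528 + 0.2500 + 0.2500 + 0.2500 + 0.4528 + 0.5218
  = 2.1774 bits

I(X;Y) = H(X) + H(Y) - H(X,Y)
  = 1.2988 + 0.9887 - 2.1774
  = 0.1101 bits

Distribution 2 (A, B):
Marginal P(A) (row sums):
  P(A=0) = 5/12 + 1/4 = 2/3
  P(A=1) = 0 + 1/3 = 1/3
Marginal P(B) (column sums):
  P(B=0) = 5/12 + 0 = 5/12
  P(B=1) = 1/4 + 1/3 = 7/12

H(A) = -[(2/3)·log₂(2/3) + (1/3)·log₂(1/3)]
  = 0.3900 + 0.5283
  = 0.9183 bits
H(B) = -[(5/12)·log₂(5/12) + (7/12)·log₂(7/12)]
  = 0.5263 + 0.4536
  = 0.9799 bits
H(A,B) = -[(5/12)·log₂(5/12) + (1/4)·log₂(1/4) + (1/3)·log₂(1/3)]
  = 0.5263 + 0.5000 + 0.5283
  = 1.5546 bits

I(A;B) = H(A) + H(B) - H(A,B)
  = 0.9183 + 0.9799 - 1.5546
  = 0.3436 bits

I(A;B) = 0.3436 bits > I(X;Y) = 0.1101 bits, so (A, B) has the higher mutual information (stronger dependence).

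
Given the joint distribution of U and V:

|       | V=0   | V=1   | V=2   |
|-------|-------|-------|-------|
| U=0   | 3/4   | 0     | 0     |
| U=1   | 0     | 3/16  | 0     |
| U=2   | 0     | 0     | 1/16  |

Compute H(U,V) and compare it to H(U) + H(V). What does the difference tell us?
Marginal P(U) (row sums):
  P(U=0) = 3/4 + 0 + 0 = 3/4
  P(U=1) = 0 + 3/16 + 0 = 3/16
  P(U=2) = 0 + 0 + 1/16 = 1/16
Marginal P(V) (column sums):
  P(V=0) = 3/4 + 0 + 0 = 3/4
  P(V=1) = 0 + 3/16 + 0 = 3/16
  P(V=2) = 0 + 0 + 1/16 = 1/16

H(U,V) = -[(3/4)·log₂(3/4) + (3/16)·log₂(3/16) + (1/16)·log₂(1/16)]
  = 0.3113 + 0.4528 + 0.2500
  = 1.0141 bits
H(U) = -[(3/4)·log₂(3/4) + (3/16)·log₂(3/16) + (1/16)·log₂(1/16)]
  = 0.3113 + 0.4528 + 0.2500
  = 1.0141 bits
H(V) = -[(3/4)·log₂(3/4) + (3/16)·log₂(3/16) + (1/16)·log₂(1/16)]
  = 0.3113 + 0.4528 + 0.2500
  = 1.0141 bits

H(U) + H(V) = 1.0141 + 1.0141 = 2.0282 bits
Difference: H(U) + H(V) - H(U,V) = 2.0282 - 1.0141 = 1.0141 bits = I(U;V)

The difference is the mutual information; it is positive here, so U and V are dependent (knowing one reduces uncertainty about the other by 1.0141 bits).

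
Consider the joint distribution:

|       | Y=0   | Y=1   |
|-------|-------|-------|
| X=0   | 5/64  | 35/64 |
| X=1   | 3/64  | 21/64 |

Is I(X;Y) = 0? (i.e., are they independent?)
Marginal P(X) (row sums):
  P(X=0) = 5/64 + 35/64 = 5/8
  P(X=1) = 3/64 + 21/64 = 3/8
Marginal P(Y) (column sums):
  P(Y=0) = 5/64 + 3/64 = 1/8
  P(Y=1) = 35/64 + 21/64 = 7/8

X and Y are independent iff P(X=i,Y=j) = P(X=i)·P(Y=j) for every cell.
  P(X=0)·P(Y=0) = 5/8 × 1/8 = 5/64 = P(X=0,Y=0) ✓
  P(X=0)·P(Y=1) = 5/8 × 7/8 = 35/64 = P(X=0,Y=1) ✓
  P(X=1)·P(Y=0) = 3/8 × 1/8 = 3/64 = P(X=1,Y=0) ✓
  P(X=1)·P(Y=1) = 3/8 × 7/8 = 21/64 = P(X=1,Y=1) ✓

Yes, X and Y are independent: every cell factors, so I(X;Y) = 0 bits.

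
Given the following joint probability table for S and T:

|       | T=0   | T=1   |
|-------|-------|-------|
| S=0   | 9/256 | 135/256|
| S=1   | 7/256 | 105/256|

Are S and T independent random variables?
Marginal P(S) (row sums):
  P(S=0) = 9/256 + 135/256 = 9/16
  P(S=1) = 7/256 + 105/256 = 7/16
Marginal P(T) (column sums):
  P(T=0) = 9/256 + 7/256 = 1/16
  P(T=1) = 135/256 + 105/256 = 15/16

S and T are independent iff P(S=i,T=j) = P(S=i)·P(T=j) for every cell.
  P(S=0)·P(T=0) = 9/16 × 1/16 = 9/256 = P(S=0,T=0) ✓
  P(S=0)·P(T=1) = 9/16 × 15/16 = 135/256 = P(S=0,T=1) ✓
  P(S=1)·P(T=0) = 7/16 × 1/16 = 7/256 = P(S=1,T=0) ✓
  P(S=1)·P(T=1) = 7/16 × 15/16 = 105/256 = P(S=1,T=1) ✓

Yes, S and T are independent: every cell factors, so I(S;T) = 0 bits.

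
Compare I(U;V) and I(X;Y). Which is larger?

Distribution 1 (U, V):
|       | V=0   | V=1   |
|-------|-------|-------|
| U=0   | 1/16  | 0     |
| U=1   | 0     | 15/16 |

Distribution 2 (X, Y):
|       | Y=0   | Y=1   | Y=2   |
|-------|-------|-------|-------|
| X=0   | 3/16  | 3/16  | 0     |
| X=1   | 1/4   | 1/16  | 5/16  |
Distribution 1 (U, V):
Marginal P(U) (row sums):
  P(U=0) = 1/16 + 0 = 1/16
  P(U=1) = 0 + 15/16 = 15/16
Marginal P(V) (column sums):
  P(V=0) = 1/16 + 0 = 1/16
  P(V=1) = 0 + 15/16 = 15/16

H(U) = -[(1/16)·log₂(1/16) + (15/16)·log₂(15/16)]
  = 0.2500 + 0.0873
  = 0.3373 bits
H(V) = -[(1/16)·log₂(1/16) + (15/16)·log₂(15/16)]
  = 0.2500 + 0.0873
  = 0.3373 bits
H(U,V) = -[(1/16)·log₂(1/16) + (15/16)·log₂(15/16)]
  = 0.2500 + 0.0873
  = 0.3373 bits

I(U;V) = H(U) + H(V) - H(U,V)
  = 0.3373 + 0.3373 - 0.3373
  = 0.3373 bits

Distribution 2 (X, Y):
Marginal P(X) (row sums):
  P(X=0) = 3/16 + 3/16 + 0 = 3/8
  P(X=1) = 1/4 + 1/16 + 5/16 = 5/8
Marginal P(Y) (column sums):
  P(Y=0) = 3/16 + 1/4 = 7/16
  P(Y=1) = 3/16 + 1/16 = 1/4
  P(Y=2) = 0 + 5/16 = 5/16

H(X) = -[(3/8)·log₂(3/8) + (5/8)·log₂(5/8)]
  = 0.5306 + 0.4238
  = 0.9544 bits
H(Y) = -[(7/16)·log₂(7/16) + (1/4)·log₂(1/4) + (5/16)·log₂(5/16)]
  = 0.5218 + 0.5000 + 0.5244
  = 1.5462 bits
H(X,Y) = -[(3/16)·log₂(3/16) + (3/16)·log₂(3/16) + (1/4)·log₂(1/4) + (1/16)·log₂(1/16) + (5/16)·log₂(5/16)]
  = 0.4528 + 0.4528 + 0.5000 + 0.2500 + 0.5244
  = 2.1800 bits

I(X;Y) = H(X) + H(Y) - H(X,Y)
  = 0.9544 + 1.5462 - 2.1800
  = 0.3206 bits

I(U;V) = 0.3373 bits > I(X;Y) = 0.3206 bits, so (U, V) has the higher mutual information (stronger dependence).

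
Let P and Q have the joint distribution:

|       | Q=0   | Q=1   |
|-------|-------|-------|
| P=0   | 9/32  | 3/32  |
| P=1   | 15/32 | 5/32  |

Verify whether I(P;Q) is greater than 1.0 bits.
Marginal P(P) (row sums):
  P(P=0) = 9/32 + 3/32 = 3/8
  P(P=1) = 15/32 + 5/32 = 5/8
Marginal P(Q) (column sums):
  P(Q=0) = 9/32 + 15/32 = 3/4
  P(Q=1) = 3/32 + 5/32 = 1/4

H(P) = -[(3/8)·log₂(3/8) + (5/8)·log₂(5/8)]
  = 0.5306 + 0.4238
  = 0.9544 bits
H(Q) = -[(3/4)·log₂(3/4) + (1/4)·log₂(1/4)]
  = 0.3113 + 0.5000
  = 0.8113 bits
H(P,Q) = -[(9/32)·log₂(9/32) + (3/32)·log₂(3/32) + (15/32)·log₂(15/32) + (5/32)·log₂(5/32)]
  = 0.5147 + 0.3202 + 0.5124 + 0.4184
  = 1.7657 bits

I(P;Q) = H(P) + H(Q) - H(P,Q)
  = 0.9544 + 0.8113 - 1.7657
  = 0.0000 bits

No. I(P;Q) = 0.0000 bits, which is ≤ 1.0 bits.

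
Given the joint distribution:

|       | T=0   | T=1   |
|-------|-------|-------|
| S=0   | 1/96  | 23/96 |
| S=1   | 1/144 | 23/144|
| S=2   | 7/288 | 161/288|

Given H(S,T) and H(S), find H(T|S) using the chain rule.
From the chain rule: H(S,T) = H(S) + H(T|S)
Therefore: H(T|S) = H(S,T) - H(S)

H(S,T) = -[(1/96)·log₂(1/96) + (23/96)·log₂(23/96) + (1/144)·log₂(1/144) + (23/144)·log₂(23/144) + (7/288)·log₂(7/288) + (161/288)·log₂(161/288)]
  = 0.0686 + 0.4939 + 0.0498 + 0.4227 + 0.1303 + 0.4690
  = 1.6343 bits
Marginal P(S) (row sums):
  P(S=0) = 1/96 + 23/96 = 1/4
  P(S=1) = 1/144 + 23/144 = 1/6
  P(S=2) = 7/288 + 161/288 = 7/12
H(S) = -[(1/4)·log₂(1/4) + (1/6)·log₂(1/6) + (7/12)·log₂(7/12)]
  = 0.5000 + 0.4308 + 0.4536
  = 1.3844 bits

H(T|S) = 1.6343 - 1.3844 = 0.2499 bits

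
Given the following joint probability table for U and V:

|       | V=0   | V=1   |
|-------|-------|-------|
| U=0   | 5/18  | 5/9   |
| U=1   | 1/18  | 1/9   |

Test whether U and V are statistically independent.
Marginal P(U) (row sums):
  P(U=0) = 5/18 + 5/9 = 5/6
  P(U=1) = 1/18 + 1/9 = 1/6
Marginal P(V) (column sums):
  P(V=0) = 5/18 + 1/18 = 1/3
  P(V=1) = 5/9 + 1/9 = 2/3

U and V are independent iff P(U=i,V=j) = P(U=i)·P(V=j) for every cell.
  P(U=0)·P(V=0) = 5/6 × 1/3 = 5/18 = P(U=0,V=0) ✓
  P(U=0)·P(V=1) = 5/6 × 2/3 = 5/9 = P(U=0,V=1) ✓
  P(U=1)·P(V=0) = 1/6 × 1/3 = 1/18 = P(U=1,V=0) ✓
  P(U=1)·P(V=1) = 1/6 × 2/3 = 1/9 = P(U=1,V=1) ✓

Yes, U and V are independent: every cell factors, so I(U;V) = 0 bits.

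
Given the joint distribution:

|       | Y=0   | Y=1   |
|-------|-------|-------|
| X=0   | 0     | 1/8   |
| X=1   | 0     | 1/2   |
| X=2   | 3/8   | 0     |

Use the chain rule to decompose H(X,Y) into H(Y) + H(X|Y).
By the chain rule: H(X,Y) = H(Y) + H(X|Y)

Marginal P(Y) (column sums):
  P(Y=0) = 0 + 0 + 3/8 = 3/8
  P(Y=1) = 1/8 + 1/2 + 0 = 5/8
H(Y) = -[(3/8)·log₂(3/8) + (5/8)·log₂(5/8)]
  = 0.5306 + 0.4238
  = 0.9544 bits
H(X|Y) = -Σ P(X,Y)·log₂ P(X|Y), where P(X|Y) = P(X,Y) / P(Y)
  (cells with P(X,Y) = 0 contribute 0)
  (X=0,Y=1): P(X|Y) = (1/8)/(5/8) = 1/5;  -(1/8)·log₂(1/5) = 0.2902
  (X=1,Y=1): P(X|Y) = (1/2)/(5/8) = 4/5;  -(1/2)·log₂(4/5) = 0.1610
  (X=2,Y=0): P(X|Y) = (3/8)/(3/8) = 1;  -(3/8)·log₂(1) = 0.0000
H(X|Y) = 0.2902 + 0.1610 + 0.0000
  = 0.4512 bits

H(X,Y) = H(Y) + H(X|Y) = 0.9544 + 0.4512 = 1.4056 bits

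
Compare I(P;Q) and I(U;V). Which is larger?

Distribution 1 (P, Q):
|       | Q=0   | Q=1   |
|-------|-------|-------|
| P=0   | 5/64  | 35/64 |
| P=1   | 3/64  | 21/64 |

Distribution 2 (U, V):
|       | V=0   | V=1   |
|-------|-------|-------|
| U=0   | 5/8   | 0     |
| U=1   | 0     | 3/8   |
Distribution 1 (P, Q):
Marginal P(P) (row sums):
  P(P=0) = 5/64 + 35/64 = 5/8
  P(P=1) = 3/64 + 21/64 = 3/8
Marginal P(Q) (column sums):
  P(Q=0) = 5/64 + 3/64 = 1/8
  P(Q=1) = 35/64 + 21/64 = 7/8

H(P) = -[(5/8)·log₂(5/8) + (3/8)·log₂(3/8)]
  = 0.4238 + 0.5306
  = 0.9544 bits
H(Q) = -[(1/8)·log₂(1/8) + (7/8)·log₂(7/8)]
  = 0.3750 + 0.1686
  = 0.5436 bits
H(P,Q) = -[(5/64)·log₂(5/64) + (35/64)·log₂(35/64) + (3/64)·log₂(3/64) + (21/64)·log₂(21/64)]
  = 0.2873 + 0.4762 + 0.2070 + 0.5275
  = 1.4980 bits

I(P;Q) = H(P) + H(Q) - H(P,Q)
  = 0.9544 + 0.5436 - 1.4980
  = 0.0000 bits

Distribution 2 (U, V):
Marginal P(U) (row sums):
  P(U=0) = 5/8 + 0 = 5/8
  P(U=1) = 0 + 3/8 = 3/8
Marginal P(V) (column sums):
  P(V=0) = 5/8 + 0 = 5/8
  P(V=1) = 0 + 3/8 = 3/8

H(U) = -[(5/8)·log₂(5/8) + (3/8)·log₂(3/8)]
  = 0.4238 + 0.5306
  = 0.9544 bits
H(V) = -[(5/8)·log₂(5/8) + (3/8)·log₂(3/8)]
  = 0.4238 + 0.5306
  = 0.9544 bits
H(U,V) = -[(5/8)·log₂(5/8) + (3/8)·log₂(3/8)]
  = 0.4238 + 0.5306
  = 0.9544 bits

I(U;V) = H(U) + H(V) - H(U,V)
  = 0.9544 + 0.9544 - 0.9544
  = 0.9544 bits

I(U;V) = 0.9544 bits > I(P;Q) = 0.0000 bits, so (U, V) has the higher mutual information (stronger dependence).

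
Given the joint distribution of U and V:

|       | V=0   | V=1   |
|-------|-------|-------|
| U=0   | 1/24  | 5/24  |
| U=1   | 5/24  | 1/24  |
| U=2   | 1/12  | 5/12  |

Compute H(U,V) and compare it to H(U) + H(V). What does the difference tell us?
Marginal P(U) (row sums):
  P(U=0) = 1/24 + 5/24 = 1/4
  P(U=1) = 5/24 + 1/24 = 1/4
  P(U=2) = 1/12 + 5/12 = 1/2
Marginal P(V) (column sums):
  P(V=0) = 1/24 + 5/24 + 1/12 = 1/3
  P(V=1) = 5/24 + 1/24 + 5/12 = 2/3

H(U,V) = -[(1/24)·log₂(1/24) + (5/24)·log₂(5/24) + (5/24)·log₂(5/24) + (1/24)·log₂(1/24) + (1/12)·log₂(1/12) + (5/12)·log₂(5/12)]
  = 0.1910 + 0.4715 + 0.4715 + 0.1910 + 0.2987 + 0.5263
  = 2.1500 bits
H(U) = -[(1/4)·log₂(1/4) + (1/4)·log₂(1/4) + (1/2)·log₂(1/2)]
  = 0.5000 + 0.5000 + 0.5000
  = 1.5000 bits
H(V) = -[(1/3)·log₂(1/3) + (2/3)·log₂(2/3)]
  = 0.5283 + 0.3900
  = 0.9183 bits

H(U) + H(V) = 1.5000 + 0.9183 = 2.4183 bits
Difference: H(U) + H(V) - H(U,V) = 2.4183 - 2.1500 = 0.2683 bits = I(U;V)

The difference is the mutual information; it is positive here, so U and V are dependent (knowing one reduces uncertainty about the other by 0.2683 bits).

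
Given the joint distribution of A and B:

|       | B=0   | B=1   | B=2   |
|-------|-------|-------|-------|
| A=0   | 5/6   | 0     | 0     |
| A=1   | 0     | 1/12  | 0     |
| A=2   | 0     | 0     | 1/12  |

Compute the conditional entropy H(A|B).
Marginal P(B) (column sums):
  P(B=0) = 5/6 + 0 + 0 = 5/6
  P(B=1) = 0 + 1/12 + 0 = 1/12
  P(B=2) = 0 + 0 + 1/12 = 1/12

H(A|B) = -Σ P(A,B)·log₂ P(A|B), where P(A|B) = P(A,B) / P(B)
  (cells with P(A,B) = 0 contribute 0)
  (A=0,B=0): P(A|B) = (5/6)/(5/6) = 1;  -(5/6)·log₂(1) = 0.0000
  (A=1,B=1): P(A|B) = (1/12)/(1/12) = 1;  -(1/12)·log₂(1) = 0.0000
  (A=2,B=2): P(A|B) = (1/12)/(1/12) = 1;  -(1/12)·log₂(1) = 0.0000
H(A|B) = 0.0000 + 0.0000 + 0.0000
  = 0.0000 bits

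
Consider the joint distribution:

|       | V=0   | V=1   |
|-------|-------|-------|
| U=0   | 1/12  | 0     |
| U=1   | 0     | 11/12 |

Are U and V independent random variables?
Marginal P(U) (row sums):
  P(U=0) = 1/12 + 0 = 1/12
  P(U=1) = 0 + 11/12 = 11/12
Marginal P(V) (column sums):
  P(V=0) = 1/12 + 0 = 1/12
  P(V=1) = 0 + 11/12 = 11/12

U and V are independent iff P(U=i,V=j) = P(U=i)·P(V=j) for every cell.
  P(U=0)·P(V=0) = 1/12 × 1/12 = 1/144, but P(U=0,V=0) = 1/12 ✗

No, U and V are not independent. Quantitatively, I(U;V) > 0:

H(U) = -[(1/12)·log₂(1/12) + (11/12)·log₂(11/12)]
  = 0.2987 + 0.1151
  = 0.4138 bits
H(V) = -[(1/12)·log₂(1/12) + (11/12)·log₂(11/12)]
  = 0.2987 + 0.1151
  = 0.4138 bits
H(U,V) = -[(1/12)·log₂(1/12) + (11/12)·log₂(11/12)]
  = 0.2987 + 0.1151
  = 0.4138 bits
I(U;V) = H(U) + H(V) - H(U,V) = 0.4138 + 0.4138 - 0.4138 = 0.4138 bits > 0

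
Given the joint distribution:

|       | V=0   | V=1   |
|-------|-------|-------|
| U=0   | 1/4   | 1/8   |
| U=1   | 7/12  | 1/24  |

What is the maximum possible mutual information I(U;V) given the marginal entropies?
The upper bound on mutual information is I(U;V) ≤ min(H(U), H(V)).

Marginal P(U) (row sums):
  P(U=0) = 1/4 + 1/8 = 3/8
  P(U=1) = 7/12 + 1/24 = 5/8
Marginal P(V) (column sums):
  P(V=0) = 1/4 + 7/12 = 5/6
  P(V=1) = 1/8 + 1/24 = 1/6

H(U) = -[(3/8)·log₂(3/8) + (5/8)·log₂(5/8)]
  = 0.5306 + 0.4238
  = 0.9544 bits
H(V) = -[(5/6)·log₂(5/6) + (1/6)·log₂(1/6)]
  = 0.2192 + 0.4308
  = 0.6500 bits

Maximum possible I(U;V) = min(0.9544, 0.6500) = 0.6500 bits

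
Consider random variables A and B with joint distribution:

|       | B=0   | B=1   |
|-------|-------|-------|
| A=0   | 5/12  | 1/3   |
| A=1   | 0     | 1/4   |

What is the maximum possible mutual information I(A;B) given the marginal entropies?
The upper bound on mutual information is I(A;B) ≤ min(H(A), H(B)).

Marginal P(A) (row sums):
  P(A=0) = 5/12 + 1/3 = 3/4
  P(A=1) = 0 + 1/4 = 1/4
Marginal P(B) (column sums):
  P(B=0) = 5/12 + 0 = 5/12
  P(B=1) = 1/3 + 1/4 = 7/12

H(A) = -[(3/4)·log₂(3/4) + (1/4)·log₂(1/4)]
  = 0.3113 + 0.5000
  = 0.8113 bits
H(B) = -[(5/12)·log₂(5/12) + (7/12)·log₂(7/12)]
  = 0.5263 + 0.4536
  = 0.9799 bits

Maximum possible I(A;B) = min(0.8113, 0.9799) = 0.8113 bits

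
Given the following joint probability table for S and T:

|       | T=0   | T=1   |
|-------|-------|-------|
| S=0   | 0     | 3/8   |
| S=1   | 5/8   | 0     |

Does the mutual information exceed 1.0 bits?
Marginal P(S) (row sums):
  P(S=0) = 0 + 3/8 = 3/8
  P(S=1) = 5/8 + 0 = 5/8
Marginal P(T) (column sums):
  P(T=0) = 0 + 5/8 = 5/8
  P(T=1) = 3/8 + 0 = 3/8

H(S) = -[(3/8)·log₂(3/8) + (5/8)·log₂(5/8)]
  = 0.5306 + 0.4238
  = 0.9544 bits
H(T) = -[(5/8)·log₂(5/8) + (3/8)·log₂(3/8)]
  = 0.4238 + 0.5306
  = 0.9544 bits
H(S,T) = -[(3/8)·log₂(3/8) + (5/8)·log₂(5/8)]
  = 0.5306 + 0.4238
  = 0.9544 bits

I(S;T) = H(S) + H(T) - H(S,T)
  = 0.9544 + 0.9544 - 0.9544
  = 0.9544 bits

No. I(S;T) = 0.9544 bits, which is ≤ 1.0 bits.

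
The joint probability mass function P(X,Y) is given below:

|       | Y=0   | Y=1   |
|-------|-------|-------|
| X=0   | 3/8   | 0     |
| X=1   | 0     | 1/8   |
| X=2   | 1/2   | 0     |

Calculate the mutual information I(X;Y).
Marginal P(X) (row sums):
  P(X=0) = 3/8 + 0 = 3/8
  P(X=1) = 0 + 1/8 = 1/8
  P(X=2) = 1/2 + 0 = 1/2
Marginal P(Y) (column sums):
  P(Y=0) = 3/8 + 0 + 1/2 = 7/8
  P(Y=1) = 0 + 1/8 + 0 = 1/8

H(X) = -[(3/8)·log₂(3/8) + (1/8)·log₂(1/8) + (1/2)·log₂(1/2)]
  = 0.5306 + 0.3750 + 0.5000
  = 1.4056 bits
H(Y) = -[(7/8)·log₂(7/8) + (1/8)·log₂(1/8)]
  = 0.1686 + 0.3750
  = 0.5436 bits
H(X,Y) = -[(3/8)·log₂(3/8) + (1/8)·log₂(1/8) + (1/2)·log₂(1/2)]
  = 0.5306 + 0.3750 + 0.5000
  = 1.4056 bits

I(X;Y) = H(X) + H(Y) - H(X,Y)
  = 1.4056 + 0.5436 - 1.4056
  = 0.5436 bits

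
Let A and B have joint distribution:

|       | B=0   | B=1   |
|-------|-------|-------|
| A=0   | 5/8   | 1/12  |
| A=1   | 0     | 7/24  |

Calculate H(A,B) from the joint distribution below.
H(A,B) = -Σ P(A,B) log₂ P(A,B), summed over the non-zero cells:
H(A,B) = -[(5/8)·log₂(5/8) + (1/12)·log₂(1/12) + (7/24)·log₂(7/24)]
  = 0.4238 + 0.2987 + 0.5185
  = 1.2410 bits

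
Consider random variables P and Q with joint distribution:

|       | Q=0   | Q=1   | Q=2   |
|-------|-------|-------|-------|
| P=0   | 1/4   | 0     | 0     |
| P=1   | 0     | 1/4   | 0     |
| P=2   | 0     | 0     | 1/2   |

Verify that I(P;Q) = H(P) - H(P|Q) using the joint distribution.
Left side, from I(P;Q) = H(P) + H(Q) - H(P,Q):
Marginal P(P) (row sums):
  P(P=0) = 1/4 + 0 + 0 = 1/4
  P(P=1) = 0 + 1/4 + 0 = 1/4
  P(P=2) = 0 + 0 + 1/2 = 1/2
Marginal P(Q) (column sums):
  P(Q=0) = 1/4 + 0 + 0 = 1/4
  P(Q=1) = 0 + 1/4 + 0 = 1/4
  P(Q=2) = 0 + 0 + 1/2 = 1/2

H(P) = -[(1/4)·log₂(1/4) + (1/4)·log₂(1/4) + (1/2)·log₂(1/2)]
  = 0.5000 + 0.5000 + 0.5000
  = 1.5000 bits
H(Q) = -[(1/4)·log₂(1/4) + (1/4)·log₂(1/4) + (1/2)·log₂(1/2)]
  = 0.5000 + 0.5000 + 0.5000
  = 1.5000 bits
H(P,Q) = -[(1/4)·log₂(1/4) + (1/4)·log₂(1/4) + (1/2)·log₂(1/2)]
  = 0.5000 + 0.5000 + 0.5000
  = 1.5000 bits

I(P;Q) = H(P) + H(Q) - H(P,Q)
  = 1.5000 + 1.5000 - 1.5000
  = 1.5000 bits

Right side, with H(P|Q) computed directly from the conditional probabilities:
H(P|Q) = -Σ P(P,Q)·log₂ P(P|Q), where P(P|Q) = P(P,Q) / P(Q)
  (cells with P(P,Q) = 0 contribute 0)
  (P=0,Q=0): P(P|Q) = (1/4)/(1/4) = 1;  -(1/4)·log₂(1) = 0.0000
  (P=1,Q=1): P(P|Q) = (1/4)/(1/4) = 1;  -(1/4)·log₂(1) = 0.0000
  (P=2,Q=2): P(P|Q) = (1/2)/(1/2) = 1;  -(1/2)·log₂(1) = 0.0000
H(P|Q) = 0.0000 + 0.0000 + 0.0000
  = 0.0000 bits
H(P) - H(P|Q) = 1.5000 - 0.0000 = 1.5000 bits

Both sides equal 1.5000 bits, so I(P;Q) = H(P) - H(P|Q) ✓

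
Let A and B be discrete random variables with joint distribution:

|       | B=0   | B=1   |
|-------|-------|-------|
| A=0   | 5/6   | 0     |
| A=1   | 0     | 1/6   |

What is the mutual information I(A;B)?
Marginal P(A) (row sums):
  P(A=0) = 5/6 + 0 = 5/6
  P(A=1) = 0 + 1/6 = 1/6
Marginal P(B) (column sums):
  P(B=0) = 5/6 + 0 = 5/6
  P(B=1) = 0 + 1/6 = 1/6

H(A) = -[(5/6)·log₂(5/6) + (1/6)·log₂(1/6)]
  = 0.2192 + 0.4308
  = 0.6500 bits
H(B) = -[(5/6)·log₂(5/6) + (1/6)·log₂(1/6)]
  = 0.2192 + 0.4308
  = 0.6500 bits
H(A,B) = -[(5/6)·log₂(5/6) + (1/6)·log₂(1/6)]
  = 0.2192 + 0.4308
  = 0.6500 bits

I(A;B) = H(A) + H(B) - H(A,B)
  = 0.6500 + 0.6500 - 0.6500
  = 0.6500 bits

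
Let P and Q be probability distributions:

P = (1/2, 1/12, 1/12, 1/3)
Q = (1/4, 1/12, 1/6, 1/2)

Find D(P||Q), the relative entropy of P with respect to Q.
D(P||Q) = Σ P(i) log₂(P(i)/Q(i))
  i=0: (1/2) × log₂((1/2)/(1/4)) = (1/2) × log₂(2) = 0.5000
  i=1: (1/12) × log₂((1/12)/(1/12)) = (1/12) × log₂(1) = 0.0000
  i=2: (1/12) × log₂((1/12)/(1/6)) = (1/12) × log₂(1/2) = -0.0833
  i=3: (1/3) × log₂((1/3)/(1/2)) = (1/3) × log₂(2/3) = -0.1950
D(P||Q) = 0.5000 + 0.0000 - 0.0833 - 0.1950
  = 0.2217 bits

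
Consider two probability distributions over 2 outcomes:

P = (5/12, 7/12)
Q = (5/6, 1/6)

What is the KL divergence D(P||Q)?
D(P||Q) = Σ P(i) log₂(P(i)/Q(i))
  i=0: (5/12) × log₂((5/12)/(5/6)) = (5/12) × log₂(1/2) = -0.4167
  i=1: (7/12) × log₂((7/12)/(1/6)) = (7/12) × log₂(7/2) = 1.0543
D(P||Q) = -0.4167 + 1.0543
  = 0.6376 bits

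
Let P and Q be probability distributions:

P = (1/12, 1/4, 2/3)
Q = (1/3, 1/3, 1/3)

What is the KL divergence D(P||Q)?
D(P||Q) = Σ P(i) log₂(P(i)/Q(i))
  i=0: (1/12) × log₂((1/12)/(1/3)) = (1/12) × log₂(1/4) = -0.1667
  i=1: (1/4) × log₂((1/4)/(1/3)) = (1/4) × log₂(3/4) = -0.1038
  i=2: (2/3) × log₂((2/3)/(1/3)) = (2/3) × log₂(2) = 0.6667
D(P||Q) = -0.1667 - 0.1038 + 0.6667
  = 0.3962 bits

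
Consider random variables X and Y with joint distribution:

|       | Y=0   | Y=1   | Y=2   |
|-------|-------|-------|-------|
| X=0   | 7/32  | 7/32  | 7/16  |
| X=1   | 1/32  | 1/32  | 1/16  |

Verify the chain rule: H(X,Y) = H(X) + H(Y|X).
Left side:
H(X,Y) = -[(7/32)·log₂(7/32) + (7/32)·log₂(7/32) + (7/16)·log₂(7/16) + (1/32)·log₂(1/32) + (1/32)·log₂(1/32) + (1/16)·log₂(1/16)]
  = 0.4796 + 0.4796 + 0.5218 + 0.1563 + 0.1563 + 0.2500
  = 2.0436 bits

Right side:
Marginal P(X) (row sums):
  P(X=0) = 7/32 + 7/32 + 7/16 = 7/8
  P(X=1) = 1/32 + 1/32 + 1/16 = 1/8
H(X) = -[(7/8)·log₂(7/8) + (1/8)·log₂(1/8)]
  = 0.1686 + 0.3750
  = 0.5436 bits
H(Y|X) = -Σ P(X,Y)·log₂ P(Y|X), where P(Y|X) = P(X,Y) / P(X)
  (X=0,Y=0): P(Y|X) = (7/32)/(7/8) = 1/4;  -(7/32)·log₂(1/4) = 0.4375
  (X=0,Y=1): P(Y|X) = (7/32)/(7/8) = 1/4;  -(7/32)·log₂(1/4) = 0.4375
  (X=0,Y=2): P(Y|X) = (7/16)/(7/8) = 1/2;  -(7/16)·log₂(1/2) = 0.4375
  (X=1,Y=0): P(Y|X) = (1/32)/(1/8) = 1/4;  -(1/32)·log₂(1/4) = 0.0625
  (X=1,Y=1): P(Y|X) = (1/32)/(1/8) = 1/4;  -(1/32)·log₂(1/4) = 0.0625
  (X=1,Y=2): P(Y|X) = (1/16)/(1/8) = 1/2;  -(1/16)·log₂(1/2) = 0.0625
H(Y|X) = 0.4375 + 0.4375 + 0.4375 + 0.0625 + 0.0625 + 0.0625
  = 1.5000 bits
H(X) + H(Y|X) = 0.5436 + 1.5000 = 2.0436 bits

Both sides equal 2.0436 bits, so the chain rule holds ✓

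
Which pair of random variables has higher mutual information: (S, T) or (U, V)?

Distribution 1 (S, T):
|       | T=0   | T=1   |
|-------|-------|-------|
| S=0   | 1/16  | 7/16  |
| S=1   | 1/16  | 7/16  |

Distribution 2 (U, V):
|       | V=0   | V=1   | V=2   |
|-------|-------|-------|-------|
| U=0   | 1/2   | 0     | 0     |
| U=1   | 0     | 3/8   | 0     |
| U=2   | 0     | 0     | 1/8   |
Distribution 1 (S, T):
Marginal P(S) (row sums):
  P(S=0) = 1/16 + 7/16 = 1/2
  P(S=1) = 1/16 + 7/16 = 1/2
Marginal P(T) (column sums):
  P(T=0) = 1/16 + 1/16 = 1/8
  P(T=1) = 7/16 + 7/16 = 7/8

H(S) = -[(1/2)·log₂(1/2) + (1/2)·log₂(1/2)]
  = 0.5000 + 0.5000
  = 1.0000 bits
H(T) = -[(1/8)·log₂(1/8) + (7/8)·log₂(7/8)]
  = 0.3750 + 0.1686
  = 0.5436 bits
H(S,T) = -[(1/16)·log₂(1/16) + (7/16)·log₂(7/16) + (1/16)·log₂(1/16) + (7/16)·log₂(7/16)]
  = 0.2500 + 0.5218 + 0.2500 + 0.5218
  = 1.5436 bits

I(S;T) = H(S) + H(T) - H(S,T)
  = 1.0000 + 0.5436 - 1.5436
  = 0.0000 bits

Distribution 2 (U, V):
Marginal P(U) (row sums):
  P(U=0) = 1/2 + 0 + 0 = 1/2
  P(U=1) = 0 + 3/8 + 0 = 3/8
  P(U=2) = 0 + 0 + 1/8 = 1/8
Marginal P(V) (column sums):
  P(V=0) = 1/2 + 0 + 0 = 1/2
  P(V=1) = 0 + 3/8 + 0 = 3/8
  P(V=2) = 0 + 0 + 1/8 = 1/8

H(U) = -[(1/2)·log₂(1/2) + (3/8)·log₂(3/8) + (1/8)·log₂(1/8)]
  = 0.5000 + 0.5306 + 0.3750
  = 1.4056 bits
H(V) = -[(1/2)·log₂(1/2) + (3/8)·log₂(3/8) + (1/8)·log₂(1/8)]
  = 0.5000 + 0.5306 + 0.3750
  = 1.4056 bits
H(U,V) = -[(1/2)·log₂(1/2) + (3/8)·log₂(3/8) + (1/8)·log₂(1/8)]
  = 0.5000 + 0.5306 + 0.3750
  = 1.4056 bits

I(U;V) = H(U) + H(V) - H(U,V)
  = 1.4056 + 1.4056 - 1.4056
  = 1.4056 bits

I(U;V) = 1.4056 bits > I(S;T) = 0.0000 bits, so (U, V) has the higher mutual information (stronger dependence).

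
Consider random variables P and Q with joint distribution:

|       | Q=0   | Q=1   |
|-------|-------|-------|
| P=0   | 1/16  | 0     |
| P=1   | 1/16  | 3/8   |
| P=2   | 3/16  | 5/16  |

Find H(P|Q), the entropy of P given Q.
Marginal P(Q) (column sums):
  P(Q=0) = 1/16 + 1/16 + 3/16 = 5/16
  P(Q=1) = 0 + 3/8 + 5/16 = 11/16

H(P|Q) = -Σ P(P,Q)·log₂ P(P|Q), where P(P|Q) = P(P,Q) / P(Q)
  (cells with P(P,Q) = 0 contribute 0)
  (P=0,Q=0): P(P|Q) = (1/16)/(5/16) = 1/5;  -(1/16)·log₂(1/5) = 0.1451
  (P=1,Q=0): P(P|Q) = (1/16)/(5/16) = 1/5;  -(1/16)·log₂(1/5) = 0.1451
  (P=1,Q=1): P(P|Q) = (3/8)/(11/16) = 6/11;  -(3/8)·log₂(6/11) = 0.3279
  (P=2,Q=0): P(P|Q) = (3/16)/(5/16) = 3/5;  -(3/16)·log₂(3/5) = 0.1382
  (P=2,Q=1): P(P|Q) = (5/16)/(11/16) = 5/11;  -(5/16)·log₂(5/11) = 0.3555
H(P|Q) = 0.1451 + 0.1451 + 0.3279 + 0.1382 + 0.3555
  = 1.1118 bits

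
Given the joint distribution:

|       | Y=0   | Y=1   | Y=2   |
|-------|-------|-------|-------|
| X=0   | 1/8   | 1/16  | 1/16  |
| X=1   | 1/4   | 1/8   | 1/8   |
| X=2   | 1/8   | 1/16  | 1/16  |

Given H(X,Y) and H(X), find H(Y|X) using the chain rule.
From the chain rule: H(X,Y) = H(X) + H(Y|X)
Therefore: H(Y|X) = H(X,Y) - H(X)

H(X,Y) = -[(1/8)·log₂(1/8) + (1/16)·log₂(1/16) + (1/16)·log₂(1/16) + (1/4)·log₂(1/4) + (1/8)·log₂(1/8) + (1/8)·log₂(1/8) + (1/8)·log₂(1/8) + (1/16)·log₂(1/16) + (1/16)·log₂(1/16)]
  = 0.3750 + 0.2500 + 0.2500 + 0.5000 + 0.3750 + 0.3750 + 0.3750 + 0.2500 + 0.2500
  = 3.0000 bits
Marginal P(X) (row sums):
  P(X=0) = 1/8 + 1/16 + 1/16 = 1/4
  P(X=1) = 1/4 + 1/8 + 1/8 = 1/2
  P(X=2) = 1/8 + 1/16 + 1/16 = 1/4
H(X) = -[(1/4)·log₂(1/4) + (1/2)·log₂(1/2) + (1/4)·log₂(1/4)]
  = 0.5000 + 0.5000 + 0.5000
  = 1.5000 bits

H(Y|X) = 3.0000 - 1.5000 = 1.5000 bits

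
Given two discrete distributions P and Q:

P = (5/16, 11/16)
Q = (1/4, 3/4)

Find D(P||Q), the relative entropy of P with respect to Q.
D(P||Q) = Σ P(i) log₂(P(i)/Q(i))
  i=0: (5/16) × log₂((5/16)/(1/4)) = (5/16) × log₂(5/4) = 0.1006
  i=1: (11/16) × log₂((11/16)/(3/4)) = (11/16) × log₂(11/12) = -0.0863
D(P||Q) = 0.1006 - 0.0863
  = 0.0143 bits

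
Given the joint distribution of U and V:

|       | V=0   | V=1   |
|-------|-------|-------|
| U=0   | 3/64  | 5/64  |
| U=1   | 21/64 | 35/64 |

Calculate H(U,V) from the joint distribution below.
H(U,V) = -Σ P(U,V) log₂ P(U,V), summed over the non-zero cells:
H(U,V) = -[(3/64)·log₂(3/64) + (5/64)·log₂(5/64) + (21/64)·log₂(21/64) + (35/64)·log₂(35/64)]
  = 0.2070 + 0.2873 + 0.5275 + 0.4762
  = 1.4980 bits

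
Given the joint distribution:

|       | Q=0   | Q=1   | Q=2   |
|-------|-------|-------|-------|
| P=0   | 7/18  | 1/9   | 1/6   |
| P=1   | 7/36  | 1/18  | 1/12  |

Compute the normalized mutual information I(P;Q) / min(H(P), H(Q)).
Marginal P(P) (row sums):
  P(P=0) = 7/18 + 1/9 + 1/6 = 2/3
  P(P=1) = 7/36 + 1/18 + 1/12 = 1/3
Marginal P(Q) (column sums):
  P(Q=0) = 7/18 + 7/36 = 7/12
  P(Q=1) = 1/9 + 1/18 = 1/6
  P(Q=2) = 1/6 + 1/12 = 1/4

H(P) = -[(2/3)·log₂(2/3) + (1/3)·log₂(1/3)]
  = 0.3900 + 0.5283
  = 0.9183 bits
H(Q) = -[(7/12)·log₂(7/12) + (1/6)·log₂(1/6) + (1/4)·log₂(1/4)]
  = 0.4536 + 0.4308 + 0.5000
  = 1.3844 bits
H(P,Q) = -[(7/18)·log₂(7/18) + (1/9)·log₂(1/9) + (1/6)·log₂(1/6) + (7/36)·log₂(7/36) + (1/18)·log₂(1/18) + (1/12)·log₂(1/12)]
  = 0.5299 + 0.3522 + 0.4308 + 0.4594 + 0.2317 + 0.2987
  = 2.3027 bits

I(P;Q) = H(P) + H(Q) - H(P,Q)
  = 0.9183 + 1.3844 - 2.3027
  = 0.0000 bits

min(H(P), H(Q)) = min(0.9183, 1.3844) = 0.9183 bits
Normalized MI = 0.0000 / 0.9183 = 0.0000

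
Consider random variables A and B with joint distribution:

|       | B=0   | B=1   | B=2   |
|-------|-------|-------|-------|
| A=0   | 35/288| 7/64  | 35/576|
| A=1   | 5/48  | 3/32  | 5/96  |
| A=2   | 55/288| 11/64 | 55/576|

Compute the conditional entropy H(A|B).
Marginal P(B) (column sums):
  P(B=0) = 35/288 + 5/48 + 55/288 = 5/12
  P(B=1) = 7/64 + 3/32 + 11/64 = 3/8
  P(B=2) = 35/576 + 5/96 + 55/576 = 5/24

H(A|B) = -Σ P(A,B)·log₂ P(A|B), where P(A|B) = P(A,B) / P(B)
  (A=0,B=0): P(A|B) = (35/288)/(5/12) = 7/24;  -(35/288)·log₂(7/24) = 0.2160
  (A=0,B=1): P(A|B) = (7/64)/(3/8) = 7/24;  -(7/64)·log₂(7/24) = 0.1944
  (A=0,B=2): P(A|B) = (35/576)/(5/24) = 7/24;  -(35/576)·log₂(7/24) = 0.1080
  (A=1,B=0): P(A|B) = (5/48)/(5/12) = 1/4;  -(5/48)·log₂(1/4) = 0.2083
  (A=1,B=1): P(A|B) = (3/32)/(3/8) = 1/4;  -(3/32)·log₂(1/4) = 0.1875
  (A=1,B=2): P(A|B) = (5/96)/(5/24) = 1/4;  -(5/96)·log₂(1/4) = 0.1042
  (A=2,B=0): P(A|B) = (55/288)/(5/12) = 11/24;  -(55/288)·log₂(11/24) = 0.2149
  (A=2,B=1): P(A|B) = (11/64)/(3/8) = 11/24;  -(11/64)·log₂(11/24) = 0.1935
  (A=2,B=2): P(A|B) = (55/576)/(5/24) = 11/24;  -(55/576)·log₂(11/24) = 0.1075
H(A|B) = 0.2160 + 0.1944 + 0.1080 + 0.2083 + 0.1875 + 0.1042 + 0.2149 + 0.1935 + 0.1075
  = 1.5343 bits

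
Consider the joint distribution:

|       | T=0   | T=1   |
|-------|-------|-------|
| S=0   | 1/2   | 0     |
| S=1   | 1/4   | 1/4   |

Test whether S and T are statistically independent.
Marginal P(S) (row sums):
  P(S=0) = 1/2 + 0 = 1/2
  P(S=1) = 1/4 + 1/4 = 1/2
Marginal P(T) (column sums):
  P(T=0) = 1/2 + 1/4 = 3/4
  P(T=1) = 0 + 1/4 = 1/4

S and T are independent iff P(S=i,T=j) = P(S=i)·P(T=j) for every cell.
  P(S=0)·P(T=0) = 1/2 × 3/4 = 3/8, but P(S=0,T=0) = 1/2 ✗

No, S and T are not independent. Quantitatively, I(S;T) > 0:

H(S) = -[(1/2)·log₂(1/2) + (1/2)·log₂(1/2)]
  = 0.5000 + 0.5000
  = 1.0000 bits
H(T) = -[(3/4)·log₂(3/4) + (1/4)·log₂(1/4)]
  = 0.3113 + 0.5000
  = 0.8113 bits
H(S,T) = -[(1/2)·log₂(1/2) + (1/4)·log₂(1/4) + (1/4)·log₂(1/4)]
  = 0.5000 + 0.5000 + 0.5000
  = 1.5000 bits
I(S;T) = H(S) + H(T) - H(S,T) = 1.0000 + 0.8113 - 1.5000 = 0.3113 bits > 0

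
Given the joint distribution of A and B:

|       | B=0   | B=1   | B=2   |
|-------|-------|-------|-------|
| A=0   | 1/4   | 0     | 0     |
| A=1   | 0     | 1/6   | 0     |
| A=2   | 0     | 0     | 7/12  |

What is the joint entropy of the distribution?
H(A,B) = -Σ P(A,B) log₂ P(A,B), summed over the non-zero cells:
H(A,B) = -[(1/4)·log₂(1/4) + (1/6)·log₂(1/6) + (7/12)·log₂(7/12)]
  = 0.5000 + 0.4308 + 0.4536
  = 1.3844 bits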